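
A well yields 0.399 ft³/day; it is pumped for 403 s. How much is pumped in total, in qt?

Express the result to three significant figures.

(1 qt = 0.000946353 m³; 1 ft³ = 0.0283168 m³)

0.0557 qt

0.399 ft³/day → 1.30769×10⁻⁷ m³/s
V = Q × t = 1.30769×10⁻⁷ × 403 = 5.26999×10⁻⁵ m³
In qt: 5.26999×10⁻⁵ / 0.000946353 = 0.0556874 qt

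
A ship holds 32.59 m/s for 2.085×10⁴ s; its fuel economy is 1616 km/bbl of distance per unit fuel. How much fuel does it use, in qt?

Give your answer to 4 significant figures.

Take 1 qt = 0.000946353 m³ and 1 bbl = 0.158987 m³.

d = v × t = 32.59 × 20850 = 679502 m
1616 km/bbl → 1.01644×10⁷ m/m³
V = d / (distance per unit fuel) = 679502 / 1.01644×10⁷ = 0.0668512 m³
In qt: 0.0668512 / 0.000946353 = 70.6409 qt

70.64 qt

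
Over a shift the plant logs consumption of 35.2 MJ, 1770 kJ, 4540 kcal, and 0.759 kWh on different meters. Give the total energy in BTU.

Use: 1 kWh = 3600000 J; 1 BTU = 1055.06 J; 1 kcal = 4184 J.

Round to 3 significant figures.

5.56×10⁴ BTU

35.2 MJ × 1000000 → 3.52×10⁷ J
1770 kJ × 1000 → 1.77×10⁶ J
4540 kcal × 4184 → 1.89954×10⁷ J
0.759 kWh × 3600000 → 2.7324×10⁶ J
Sum: 3.52×10⁷ + 1.77×10⁶ + 1.89954×10⁷ + 2.7324×10⁶ = 5.86978×10⁷ J
In BTU: 5.86978×10⁷ / 1055.06 = 55634.6 BTU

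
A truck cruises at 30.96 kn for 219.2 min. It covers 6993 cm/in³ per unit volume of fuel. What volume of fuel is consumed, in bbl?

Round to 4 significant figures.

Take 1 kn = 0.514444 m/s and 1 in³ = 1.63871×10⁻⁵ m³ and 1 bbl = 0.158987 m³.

0.3088 bbl

30.96 kn → 15.9272 m/s
219.2 min → 13152 s
d = v × t = 15.9272 × 13152 = 209475 m
6993 cm/in³ → 4.26738×10⁶ m/m³
V = d / (distance per unit fuel) = 209475 / 4.26738×10⁶ = 0.0490875 m³
In bbl: 0.0490875 / 0.158987 = 0.308752 bbl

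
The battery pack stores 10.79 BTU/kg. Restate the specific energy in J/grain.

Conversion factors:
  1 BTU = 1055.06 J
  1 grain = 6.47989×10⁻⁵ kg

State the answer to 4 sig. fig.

0.7377 J/grain

10.79 BTU/kg × 1055.06 J/BTU = 11384.1 J/kg
11384.1 J/kg × 6.47989×10⁻⁵ kg/grain = 0.737677 J/grain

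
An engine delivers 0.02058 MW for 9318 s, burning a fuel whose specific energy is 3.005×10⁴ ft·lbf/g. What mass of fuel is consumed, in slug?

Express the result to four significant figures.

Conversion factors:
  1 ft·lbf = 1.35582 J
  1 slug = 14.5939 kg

0.3225 slug

0.02058 MW → 20580 W
E = P × t = 20580 × 9318 = 1.91764×10⁸ J
3.005×10⁴ ft·lbf/g → 4.07424×10⁷ J/kg
m = E / e_s = 1.91764×10⁸ / 4.07424×10⁷ = 4.70674 kg
In slug: 4.70674 / 14.5939 = 0.322514 slug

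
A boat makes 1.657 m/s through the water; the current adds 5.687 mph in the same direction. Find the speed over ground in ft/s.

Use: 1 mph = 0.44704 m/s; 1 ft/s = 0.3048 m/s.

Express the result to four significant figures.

13.78 ft/s

1.657 m/s (already m/s)
5.687 mph × 0.44704 → 2.54232 m/s
Combined: 1.657 + 2.54232 = 4.19932 m/s
In ft/s: 4.19932 / 0.3048 = 13.7773 ft/s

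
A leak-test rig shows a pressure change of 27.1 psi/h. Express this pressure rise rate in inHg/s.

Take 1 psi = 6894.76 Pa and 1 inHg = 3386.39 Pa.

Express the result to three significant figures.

0.0153 inHg/s

27.1 psi/h × 6894.76 Pa/psi ÷ 3600 s/h = 51.9022 Pa/s
51.9022 Pa/s ÷ 3386.39 Pa/inHg = 0.0153267 inHg/s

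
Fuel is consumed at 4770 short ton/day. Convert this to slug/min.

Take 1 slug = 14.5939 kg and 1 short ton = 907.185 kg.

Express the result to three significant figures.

4770 short ton/day × 907.185 kg/short ton ÷ 86400 s/day = 50.0842 kg/s
50.0842 kg/s ÷ 14.5939 kg/slug × 60 s/min = 205.912 slug/min

206 slug/min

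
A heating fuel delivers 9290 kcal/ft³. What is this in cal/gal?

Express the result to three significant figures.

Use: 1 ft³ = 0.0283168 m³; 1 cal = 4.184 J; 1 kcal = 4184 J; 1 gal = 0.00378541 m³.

1.24×10⁶ cal/gal

9290 kcal/ft³ × 4184 J/kcal ÷ 0.0283168 m³/ft³ = 1.37266×10⁹ J/m³
1.37266×10⁹ J/m³ ÷ 4.184 J/cal × 0.00378541 m³/gal = 1.24189×10⁶ cal/gal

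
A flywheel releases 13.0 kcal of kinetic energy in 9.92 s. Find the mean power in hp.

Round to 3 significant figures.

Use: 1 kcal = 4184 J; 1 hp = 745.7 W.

7.35 hp

13.0 kcal × 4184 = 54392 J
P = E / t = 54392 J / 9.92 s = 5483.06 W
5483.06 W ÷ (745.7 W/hp) = 7.3529 hp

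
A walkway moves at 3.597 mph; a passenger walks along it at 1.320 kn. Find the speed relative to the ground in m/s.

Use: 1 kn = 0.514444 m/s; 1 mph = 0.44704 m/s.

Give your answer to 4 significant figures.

3.597 mph × 0.44704 = 1.608 m/s
1.320 kn × 0.514444 = 0.679066 m/s
Combined: 1.608 + 0.679066 = 2.28707 m/s

2.287 m/s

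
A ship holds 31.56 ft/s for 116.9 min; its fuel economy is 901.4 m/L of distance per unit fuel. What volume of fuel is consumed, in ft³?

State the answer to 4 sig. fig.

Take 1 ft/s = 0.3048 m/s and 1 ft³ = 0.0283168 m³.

31.56 ft/s → 9.61949 m/s
116.9 min → 7014 s
d = v × t = 9.61949 × 7014 = 67471.1 m
901.4 m/L → 901400 m/m³
V = d / (distance per unit fuel) = 67471.1 / 901400 = 0.0748515 m³
In ft³: 0.0748515 / 0.0283168 = 2.64336 ft³

2.643 ft³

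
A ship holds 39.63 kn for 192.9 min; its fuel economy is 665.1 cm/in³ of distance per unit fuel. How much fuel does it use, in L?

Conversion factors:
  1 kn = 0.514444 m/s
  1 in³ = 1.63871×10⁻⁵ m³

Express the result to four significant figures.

39.63 kn → 20.3874 m/s
192.9 min → 11574 s
d = v × t = 20.3874 × 11574 = 235964 m
665.1 cm/in³ → 405868 m/m³
V = d / (distance per unit fuel) = 235964 / 405868 = 0.581381 m³
In L: 0.581381 / 0.001 = 581.381 L

581.4 L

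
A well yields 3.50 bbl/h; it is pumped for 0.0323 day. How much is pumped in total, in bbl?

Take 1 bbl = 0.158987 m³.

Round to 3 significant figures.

2.71 bbl

3.50 bbl/h → 1.54571×10⁻⁴ m³/s
0.0323 day → 2790.72 s
V = Q × t = 1.54571×10⁻⁴ × 2790.72 = 0.431364 m³
In bbl: 0.431364 / 0.158987 = 2.7132 bbl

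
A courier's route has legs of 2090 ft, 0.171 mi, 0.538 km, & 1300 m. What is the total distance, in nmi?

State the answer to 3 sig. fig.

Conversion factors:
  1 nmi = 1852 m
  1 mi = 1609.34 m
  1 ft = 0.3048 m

2090 ft × 0.3048 = 637.032 m
0.171 mi × 1609.34 = 275.197 m
0.538 km × 1000 = 538 m
1300 m (already m)
Combined: 637.032 + 275.197 + 538 + 1300 = 2750.23 m
In nmi: 2750.23 / 1852 = 1.48501 nmi

1.49 nmi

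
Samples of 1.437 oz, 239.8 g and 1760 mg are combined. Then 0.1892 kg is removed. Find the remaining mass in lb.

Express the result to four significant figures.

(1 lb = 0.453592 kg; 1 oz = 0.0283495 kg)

0.2052 lb

1.437 oz × 0.0283495 → 0.0407382 kg
239.8 g × 0.001 → 0.2398 kg
1760 mg × 10⁻⁶ → 0.00176 kg
0.1892 kg (already kg)
Sum: 0.0407382 + 0.2398 + 0.00176 − 0.1892 = 0.0930982 kg
In lb: 0.0930982 / 0.453592 = 0.205247 lb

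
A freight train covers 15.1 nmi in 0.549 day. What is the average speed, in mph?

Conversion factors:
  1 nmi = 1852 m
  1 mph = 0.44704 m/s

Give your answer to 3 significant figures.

1.32 mph

15.1 nmi × 1852 = 27965.2 m
0.549 day × 86400 = 47433.6 s
v = d / t = 27965.2 m / 47433.6 s = 0.589565 m/s
0.589565 m/s ÷ (0.44704 m/s/mph) = 1.31882 mph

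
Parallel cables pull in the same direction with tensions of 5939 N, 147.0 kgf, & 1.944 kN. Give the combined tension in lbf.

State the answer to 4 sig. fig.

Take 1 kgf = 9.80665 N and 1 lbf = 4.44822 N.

2096 lbf

5939 N (already N)
147.0 kgf × 9.80665 → 1441.58 N
1.944 kN × 1000 → 1944 N
Sum: 5939 + 1441.58 + 1944 = 9324.58 N
In lbf: 9324.58 / 4.44822 = 2096.25 lbf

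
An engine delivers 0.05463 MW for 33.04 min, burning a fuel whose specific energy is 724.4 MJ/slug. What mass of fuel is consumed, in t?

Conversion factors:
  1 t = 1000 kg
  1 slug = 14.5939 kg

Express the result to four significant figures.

0.05463 MW → 54630 W
33.04 min → 1982.4 s
E = P × t = 54630 × 1982.4 = 1.08299×10⁸ J
724.4 MJ/slug → 4.96372×10⁷ J/kg
m = E / e_s = 1.08299×10⁸ / 4.96372×10⁷ = 2.18181 kg
In t: 2.18181 / 1000 = 0.00218181 t

0.002182 t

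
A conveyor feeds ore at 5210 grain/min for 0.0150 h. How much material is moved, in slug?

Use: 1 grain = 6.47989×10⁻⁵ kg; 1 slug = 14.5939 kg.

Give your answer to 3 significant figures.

0.0208 slug

5210 grain/min → 0.0056267 kg/s
0.0150 h → 54 s
m = ṁ × t = 0.0056267 × 54 = 0.303842 kg
In slug: 0.303842 / 14.5939 = 0.0208198 slug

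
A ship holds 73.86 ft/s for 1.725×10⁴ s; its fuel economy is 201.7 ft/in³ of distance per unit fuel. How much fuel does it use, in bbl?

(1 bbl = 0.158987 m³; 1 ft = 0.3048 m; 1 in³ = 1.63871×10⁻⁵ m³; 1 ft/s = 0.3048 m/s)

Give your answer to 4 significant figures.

73.86 ft/s → 22.5125 m/s
d = v × t = 22.5125 × 17250 = 388341 m
201.7 ft/in³ → 3.75162×10⁶ m/m³
V = d / (distance per unit fuel) = 388341 / 3.75162×10⁶ = 0.103513 m³
In bbl: 0.103513 / 0.158987 = 0.651078 bbl

0.6511 bbl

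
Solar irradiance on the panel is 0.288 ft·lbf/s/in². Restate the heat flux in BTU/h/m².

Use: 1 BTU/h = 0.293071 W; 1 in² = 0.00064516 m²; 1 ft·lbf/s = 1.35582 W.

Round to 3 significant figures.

0.288 ft·lbf/s/in² × 1.35582 W/ft·lbf/s ÷ 0.00064516 m²/in² = 605.239 W/m²
605.239 W/m² ÷ 0.293071 W/BTU/h = 2065.16 BTU/h/m²

2070 BTU/h/m²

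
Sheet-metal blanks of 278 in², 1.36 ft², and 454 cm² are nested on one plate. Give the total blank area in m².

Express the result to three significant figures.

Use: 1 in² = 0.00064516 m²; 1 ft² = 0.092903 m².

278 in² × 0.00064516 → 0.179354 m²
1.36 ft² × 0.092903 → 0.126348 m²
454 cm² × 0.0001 → 0.0454 m²
Total: 0.179354 + 0.126348 + 0.0454 = 0.351102 m²

0.351 m²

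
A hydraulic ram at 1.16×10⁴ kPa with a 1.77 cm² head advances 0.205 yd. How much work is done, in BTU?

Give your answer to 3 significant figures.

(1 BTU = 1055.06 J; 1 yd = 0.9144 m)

0.365 BTU

1.16×10⁴ kPa → 1.16×10⁷ Pa
1.77 cm² → 1.77×10⁻⁴ m²
F = P × A = 1.16×10⁷ × 1.77×10⁻⁴ = 2053.2 N
0.205 yd → 0.187452 m
W = F × d = 2053.2 × 0.187452 = 384.876 J
In BTU: 384.876 / 1055.06 = 0.364791 BTU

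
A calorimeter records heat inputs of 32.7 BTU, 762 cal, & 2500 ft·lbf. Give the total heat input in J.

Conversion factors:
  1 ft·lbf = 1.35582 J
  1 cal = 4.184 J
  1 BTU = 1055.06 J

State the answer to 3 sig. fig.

32.7 BTU × 1055.06 = 34500.5 J
762 cal × 4.184 = 3188.21 J
2500 ft·lbf × 1.35582 = 3389.55 J
Sum: 34500.5 + 3188.21 + 3389.55 = 41078.3 J

4.11×10⁴ J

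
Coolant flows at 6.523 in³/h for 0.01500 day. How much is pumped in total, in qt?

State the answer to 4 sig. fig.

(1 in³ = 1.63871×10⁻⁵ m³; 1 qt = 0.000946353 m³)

6.523 in³/h → 2.96925×10⁻⁸ m³/s
0.01500 day → 1296 s
V = Q × t = 2.96925×10⁻⁸ × 1296 = 3.84815×10⁻⁵ m³
In qt: 3.84815×10⁻⁵ / 0.000946353 = 0.0406629 qt

0.04066 qt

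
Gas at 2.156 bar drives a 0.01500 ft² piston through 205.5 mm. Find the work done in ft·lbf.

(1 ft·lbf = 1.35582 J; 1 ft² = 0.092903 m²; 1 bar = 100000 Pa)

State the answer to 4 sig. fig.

45.54 ft·lbf

2.156 bar → 215600 Pa
0.01500 ft² → 0.00139354 m²
F = P × A = 215600 × 0.00139354 = 300.447 N
205.5 mm → 0.2055 m
W = F × d = 300.447 × 0.2055 = 61.7419 J
In ft·lbf: 61.7419 / 1.35582 = 45.5384 ft·lbf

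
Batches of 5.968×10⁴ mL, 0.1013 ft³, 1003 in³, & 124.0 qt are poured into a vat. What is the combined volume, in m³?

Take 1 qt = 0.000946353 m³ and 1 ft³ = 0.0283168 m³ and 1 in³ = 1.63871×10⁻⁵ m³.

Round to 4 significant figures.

5.968×10⁴ mL × 10⁻⁶ → 0.05968 m³
0.1013 ft³ × 0.0283168 → 0.00286849 m³
1003 in³ × 1.63871×10⁻⁵ → 0.0164363 m³
124.0 qt × 0.000946353 → 0.117348 m³
Total: 0.05968 + 0.00286849 + 0.0164363 + 0.117348 = 0.196333 m³

0.1963 m³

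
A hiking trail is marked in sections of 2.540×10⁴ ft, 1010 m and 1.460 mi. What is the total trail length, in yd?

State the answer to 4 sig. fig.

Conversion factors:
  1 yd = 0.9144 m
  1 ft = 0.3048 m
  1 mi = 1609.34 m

1.214×10⁴ yd

2.540×10⁴ ft × 0.3048 = 7741.92 m
1010 m (already m)
1.460 mi × 1609.34 = 2349.64 m
Total: 7741.92 + 1010 + 2349.64 = 11101.6 m
In yd: 11101.6 / 0.9144 = 12140.9 yd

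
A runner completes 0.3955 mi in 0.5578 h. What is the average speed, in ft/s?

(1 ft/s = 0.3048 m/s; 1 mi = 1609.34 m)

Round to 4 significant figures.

1.040 ft/s

0.3955 mi × 1609.34 = 636.494 m
0.5578 h × 3600 = 2008.08 s
v = d / t = 636.494 m / 2008.08 s = 0.316966 m/s
0.316966 m/s ÷ (0.3048 m/s/ft/s) = 1.03991 ft/s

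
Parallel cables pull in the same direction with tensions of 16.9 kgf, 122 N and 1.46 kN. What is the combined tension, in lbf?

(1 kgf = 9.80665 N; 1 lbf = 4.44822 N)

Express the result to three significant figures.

393 lbf

16.9 kgf × 9.80665 = 165.732 N
122 N (already N)
1.46 kN × 1000 = 1460 N
Sum: 165.732 + 122 + 1460 = 1747.73 N
In lbf: 1747.73 / 4.44822 = 392.905 lbf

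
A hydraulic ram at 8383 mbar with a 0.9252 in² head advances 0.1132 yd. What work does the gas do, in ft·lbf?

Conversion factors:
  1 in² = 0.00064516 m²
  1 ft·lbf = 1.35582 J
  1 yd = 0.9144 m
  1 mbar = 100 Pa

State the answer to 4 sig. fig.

8383 mbar → 838300 Pa
0.9252 in² → 5.96902×10⁻⁴ m²
F = P × A = 838300 × 5.96902×10⁻⁴ = 500.383 N
0.1132 yd → 0.10351 m
W = F × d = 500.383 × 0.10351 = 51.7946 J
In ft·lbf: 51.7946 / 1.35582 = 38.2017 ft·lbf

38.20 ft·lbf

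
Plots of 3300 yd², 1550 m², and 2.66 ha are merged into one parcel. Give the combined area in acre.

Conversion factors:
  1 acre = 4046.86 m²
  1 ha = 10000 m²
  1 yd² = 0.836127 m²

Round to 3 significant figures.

3300 yd² × 0.836127 = 2759.22 m²
1550 m² (already m²)
2.66 ha × 10000 = 26600 m²
Total: 2759.22 + 1550 + 26600 = 30909.2 m²
In acre: 30909.2 / 4046.86 = 7.63782 acre

7.64 acre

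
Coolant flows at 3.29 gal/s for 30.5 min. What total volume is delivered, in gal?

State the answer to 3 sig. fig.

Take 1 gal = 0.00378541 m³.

3.29 gal/s → 0.012454 m³/s
30.5 min → 1830 s
V = Q × t = 0.012454 × 1830 = 22.7908 m³
In gal: 22.7908 / 0.00378541 = 6020.7 gal

6020 gal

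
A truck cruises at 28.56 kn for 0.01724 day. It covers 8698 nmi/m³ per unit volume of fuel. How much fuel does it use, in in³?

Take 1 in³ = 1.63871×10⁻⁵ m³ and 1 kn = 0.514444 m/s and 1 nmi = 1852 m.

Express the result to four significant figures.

82.91 in³

28.56 kn → 14.6925 m/s
0.01724 day → 1489.54 s
d = v × t = 14.6925 × 1489.54 = 21885.1 m
8698 nmi/m³ → 1.61087×10⁷ m/m³
V = d / (distance per unit fuel) = 21885.1 / 1.61087×10⁷ = 0.00135859 m³
In in³: 0.00135859 / 1.63871×10⁻⁵ = 82.9061 in³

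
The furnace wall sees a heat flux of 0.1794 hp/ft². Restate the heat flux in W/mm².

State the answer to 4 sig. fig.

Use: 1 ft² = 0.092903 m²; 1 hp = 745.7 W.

0.001440 W/mm²

0.1794 hp/ft² × 745.7 W/hp ÷ 0.092903 m²/ft² = 1439.98 W/m²
1439.98 W/m² × 10⁻⁶ m²/mm² = 0.00143998 W/mm²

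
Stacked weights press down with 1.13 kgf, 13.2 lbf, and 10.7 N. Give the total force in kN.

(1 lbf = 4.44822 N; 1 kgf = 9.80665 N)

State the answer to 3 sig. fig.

0.0805 kN

1.13 kgf × 9.80665 = 11.0815 N
13.2 lbf × 4.44822 = 58.7165 N
10.7 N (already N)
Combined: 11.0815 + 58.7165 + 10.7 = 80.498 N
In kN: 80.498 / 1000 = 0.080498 kN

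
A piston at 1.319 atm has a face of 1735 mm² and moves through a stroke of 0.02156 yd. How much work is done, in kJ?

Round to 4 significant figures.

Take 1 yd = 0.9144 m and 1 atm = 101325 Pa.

1.319 atm → 133648 Pa
1735 mm² → 0.001735 m²
F = P × A = 133648 × 0.001735 = 231.879 N
0.02156 yd → 0.0197145 m
W = F × d = 231.879 × 0.0197145 = 4.57138 J
In kJ: 4.57138 / 1000 = 0.00457138 kJ

0.004571 kJ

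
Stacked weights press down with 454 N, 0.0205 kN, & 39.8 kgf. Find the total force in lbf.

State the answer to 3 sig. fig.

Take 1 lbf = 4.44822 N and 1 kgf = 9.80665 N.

194 lbf

454 N (already N)
0.0205 kN × 1000 = 20.5 N
39.8 kgf × 9.80665 = 390.305 N
Sum: 454 + 20.5 + 390.305 = 864.805 N
In lbf: 864.805 / 4.44822 = 194.416 lbf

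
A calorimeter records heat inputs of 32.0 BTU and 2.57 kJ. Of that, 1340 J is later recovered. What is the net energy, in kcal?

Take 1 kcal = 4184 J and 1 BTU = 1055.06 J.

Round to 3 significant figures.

8.36 kcal

32.0 BTU × 1055.06 → 33761.9 J
2.57 kJ × 1000 → 2570 J
1340 J (already J)
Result: 33761.9 + 2570 − 1340 = 34991.9 J
In kcal: 34991.9 / 4184 = 8.36326 kcal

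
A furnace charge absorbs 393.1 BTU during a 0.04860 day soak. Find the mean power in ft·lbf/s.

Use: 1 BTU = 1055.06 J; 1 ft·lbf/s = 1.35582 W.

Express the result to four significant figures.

393.1 BTU × 1055.06 → 414744 J
0.04860 day × 86400 → 4199.04 s
P = E / t = 414744 J / 4199.04 s = 98.7711 W
98.7711 W ÷ (1.35582 W/ft·lbf/s) = 72.8497 ft·lbf/s

72.85 ft·lbf/s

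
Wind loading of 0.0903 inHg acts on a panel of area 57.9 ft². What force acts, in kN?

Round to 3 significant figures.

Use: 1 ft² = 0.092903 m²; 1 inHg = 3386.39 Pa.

0.0903 inHg × 3386.39 = 305.791 Pa
57.9 ft² × 0.092903 = 5.37908 m²
F = P × A = 305.791 Pa × 5.37908 m² = 1644.87 N
1644.87 N ÷ (1000 N/kN) = 1.64487 kN

1.64 kN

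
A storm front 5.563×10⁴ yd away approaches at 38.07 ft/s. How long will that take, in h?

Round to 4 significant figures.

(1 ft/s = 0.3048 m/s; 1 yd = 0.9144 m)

5.563×10⁴ yd × 0.9144 → 50868.1 m
38.07 ft/s × 0.3048 → 11.6037 m/s
t = d / v = 50868.1 m / 11.6037 m/s = 4383.78 s
4383.78 s ÷ (3600 s/h) = 1.21772 h

1.218 h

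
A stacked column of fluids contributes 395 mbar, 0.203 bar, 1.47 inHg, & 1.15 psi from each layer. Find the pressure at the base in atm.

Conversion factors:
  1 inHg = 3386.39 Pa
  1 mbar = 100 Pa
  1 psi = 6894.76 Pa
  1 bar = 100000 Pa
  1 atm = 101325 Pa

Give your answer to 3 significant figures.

0.718 atm

395 mbar × 100 = 39500 Pa
0.203 bar × 100000 = 20300 Pa
1.47 inHg × 3386.39 = 4977.99 Pa
1.15 psi × 6894.76 = 7928.97 Pa
Sum: 39500 + 20300 + 4977.99 + 7928.97 = 72707 Pa
In atm: 72707 / 101325 = 0.717562 atm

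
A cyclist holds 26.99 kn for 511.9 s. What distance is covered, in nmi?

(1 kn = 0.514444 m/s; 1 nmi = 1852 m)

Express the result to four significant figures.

3.838 nmi

26.99 kn × 0.514444 = 13.8848 m/s
d = v × t = 13.8848 m/s × 511.9 s = 7107.63 m
7107.63 m ÷ (1852 m/nmi) = 3.83781 nmi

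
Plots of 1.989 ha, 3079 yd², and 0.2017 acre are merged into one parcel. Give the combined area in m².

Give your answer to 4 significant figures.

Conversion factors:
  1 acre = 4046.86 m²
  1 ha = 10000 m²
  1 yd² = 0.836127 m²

2.328×10⁴ m²

1.989 ha × 10000 → 19890 m²
3079 yd² × 0.836127 → 2574.44 m²
0.2017 acre × 4046.86 → 816.252 m²
Total: 19890 + 2574.44 + 816.252 = 23280.7 m²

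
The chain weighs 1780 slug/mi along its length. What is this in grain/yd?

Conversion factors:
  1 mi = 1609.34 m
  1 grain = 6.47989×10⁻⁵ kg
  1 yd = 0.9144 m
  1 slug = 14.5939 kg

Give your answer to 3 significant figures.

1780 slug/mi × 14.5939 kg/slug ÷ 1609.34 m/mi = 16.1415 kg/m
16.1415 kg/m ÷ 6.47989×10⁻⁵ kg/grain × 0.9144 m/yd = 227778 grain/yd

2.28×10⁵ grain/yd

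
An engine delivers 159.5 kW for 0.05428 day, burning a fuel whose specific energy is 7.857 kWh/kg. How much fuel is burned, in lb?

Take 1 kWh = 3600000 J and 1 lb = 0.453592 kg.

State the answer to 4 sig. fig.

58.30 lb

159.5 kW → 159500 W
0.05428 day → 4689.79 s
E = P × t = 159500 × 4689.79 = 7.48022×10⁸ J
7.857 kWh/kg → 2.82852×10⁷ J/kg
m = E / e_s = 7.48022×10⁸ / 2.82852×10⁷ = 26.4457 kg
In lb: 26.4457 / 0.453592 = 58.3028 lb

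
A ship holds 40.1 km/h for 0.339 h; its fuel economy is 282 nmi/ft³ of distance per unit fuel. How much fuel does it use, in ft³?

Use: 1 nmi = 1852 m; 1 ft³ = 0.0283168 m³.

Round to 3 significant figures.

0.0260 ft³

40.1 km/h → 11.1389 m/s
0.339 h → 1220.4 s
d = v × t = 11.1389 × 1220.4 = 13593.9 m
282 nmi/ft³ → 1.84436×10⁷ m/m³
V = d / (distance per unit fuel) = 13593.9 / 1.84436×10⁷ = 7.37052×10⁻⁴ m³
In ft³: 7.37052×10⁻⁴ / 0.0283168 = 0.0260288 ft³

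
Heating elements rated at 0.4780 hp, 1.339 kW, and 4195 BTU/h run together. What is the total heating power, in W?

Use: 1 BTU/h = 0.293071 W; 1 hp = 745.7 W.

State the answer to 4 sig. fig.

2925 W

0.4780 hp × 745.7 = 356.445 W
1.339 kW × 1000 = 1339 W
4195 BTU/h × 0.293071 = 1229.43 W
Combined: 356.445 + 1339 + 1229.43 = 2924.88 W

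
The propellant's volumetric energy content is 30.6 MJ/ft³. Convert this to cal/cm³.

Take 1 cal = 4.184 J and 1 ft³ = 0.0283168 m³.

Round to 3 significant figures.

30.6 MJ/ft³ × 1000000 J/MJ ÷ 0.0283168 m³/ft³ = 1.08063×10⁹ J/m³
1.08063×10⁹ J/m³ ÷ 4.184 J/cal × 10⁻⁶ m³/cm³ = 258.277 cal/cm³

258 cal/cm³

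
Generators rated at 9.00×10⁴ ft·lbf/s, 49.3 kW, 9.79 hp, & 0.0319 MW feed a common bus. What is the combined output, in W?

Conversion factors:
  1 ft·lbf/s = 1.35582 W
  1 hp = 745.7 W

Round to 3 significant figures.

9.00×10⁴ ft·lbf/s × 1.35582 → 122024 W
49.3 kW × 1000 → 49300 W
9.79 hp × 745.7 → 7300.4 W
0.0319 MW × 1000000 → 31900 W
Total: 122024 + 49300 + 7300.4 + 31900 = 210524 W

2.11×10⁵ W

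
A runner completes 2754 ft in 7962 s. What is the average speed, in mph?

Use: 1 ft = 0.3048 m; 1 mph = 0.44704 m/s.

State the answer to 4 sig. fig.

0.2358 mph

2754 ft × 0.3048 = 839.419 m
v = d / t = 839.419 m / 7962 s = 0.105428 m/s
0.105428 m/s ÷ (0.44704 m/s/mph) = 0.235836 mph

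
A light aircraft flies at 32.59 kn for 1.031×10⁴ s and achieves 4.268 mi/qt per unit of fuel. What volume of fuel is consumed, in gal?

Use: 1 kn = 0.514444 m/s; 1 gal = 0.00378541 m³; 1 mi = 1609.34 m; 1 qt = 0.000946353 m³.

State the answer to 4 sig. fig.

6.291 gal

32.59 kn → 16.7657 m/s
d = v × t = 16.7657 × 10310 = 172854 m
4.268 mi/qt → 7.25803×10⁶ m/m³
V = d / (distance per unit fuel) = 172854 / 7.25803×10⁶ = 0.0238156 m³
In gal: 0.0238156 / 0.00378541 = 6.29142 gal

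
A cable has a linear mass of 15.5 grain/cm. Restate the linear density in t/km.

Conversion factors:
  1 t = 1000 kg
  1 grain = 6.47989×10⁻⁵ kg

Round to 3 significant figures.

0.100 t/km

15.5 grain/cm × 6.47989×10⁻⁵ kg/grain ÷ 0.01 m/cm = 0.100438 kg/m
0.100438 kg/m ÷ 1000 kg/t × 1000 m/km = 0.100438 t/km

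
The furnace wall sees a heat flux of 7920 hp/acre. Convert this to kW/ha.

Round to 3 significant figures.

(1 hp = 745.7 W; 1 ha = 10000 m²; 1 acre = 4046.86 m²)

1.46×10⁴ kW/ha

7920 hp/acre × 745.7 W/hp ÷ 4046.86 m²/acre = 1459.39 W/m²
1459.39 W/m² ÷ 1000 W/kW × 10000 m²/ha = 14593.9 kW/ha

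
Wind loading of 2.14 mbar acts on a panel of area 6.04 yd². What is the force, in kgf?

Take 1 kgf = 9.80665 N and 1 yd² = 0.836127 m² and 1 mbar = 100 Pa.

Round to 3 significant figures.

2.14 mbar × 100 = 214 Pa
6.04 yd² × 0.836127 = 5.05021 m²
F = P × A = 214 Pa × 5.05021 m² = 1080.74 N
1080.74 N ÷ (9.80665 N/kgf) = 110.205 kgf

110 kgf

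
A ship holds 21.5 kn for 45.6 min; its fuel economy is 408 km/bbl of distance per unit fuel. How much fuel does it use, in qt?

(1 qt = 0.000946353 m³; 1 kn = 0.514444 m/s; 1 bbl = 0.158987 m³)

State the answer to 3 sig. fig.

21.5 kn → 11.0605 m/s
45.6 min → 2736 s
d = v × t = 11.0605 × 2736 = 30261.5 m
408 km/bbl → 2.56625×10⁶ m/m³
V = d / (distance per unit fuel) = 30261.5 / 2.56625×10⁶ = 0.0117921 m³
In qt: 0.0117921 / 0.000946353 = 12.4606 qt

12.5 qt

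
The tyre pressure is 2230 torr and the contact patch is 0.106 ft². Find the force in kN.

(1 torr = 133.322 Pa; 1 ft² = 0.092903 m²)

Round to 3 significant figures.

2230 torr × 133.322 = 297308 Pa
0.106 ft² × 0.092903 = 0.00984772 m²
F = P × A = 297308 Pa × 0.00984772 m² = 2927.81 N
2927.81 N ÷ (1000 N/kN) = 2.92781 kN

2.93 kN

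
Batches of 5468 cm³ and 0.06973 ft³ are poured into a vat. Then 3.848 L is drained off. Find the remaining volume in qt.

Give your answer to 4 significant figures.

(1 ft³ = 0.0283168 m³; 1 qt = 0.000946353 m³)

5468 cm³ × 10⁻⁶ → 0.005468 m³
0.06973 ft³ × 0.0283168 → 0.00197453 m³
3.848 L × 0.001 → 0.003848 m³
Net: 0.005468 + 0.00197453 − 0.003848 = 0.00359453 m³
In qt: 0.00359453 / 0.000946353 = 3.7983 qt

3.798 qt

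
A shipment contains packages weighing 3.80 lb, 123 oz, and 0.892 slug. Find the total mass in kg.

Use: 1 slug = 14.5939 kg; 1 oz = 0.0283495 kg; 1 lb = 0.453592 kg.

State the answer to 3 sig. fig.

3.80 lb × 0.453592 → 1.72365 kg
123 oz × 0.0283495 → 3.48699 kg
0.892 slug × 14.5939 → 13.0178 kg
Sum: 1.72365 + 3.48699 + 13.0178 = 18.2284 kg

18.2 kg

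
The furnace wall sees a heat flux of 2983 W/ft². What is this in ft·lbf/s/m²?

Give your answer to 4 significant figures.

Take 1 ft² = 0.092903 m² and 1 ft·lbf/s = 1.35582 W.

2983 W/ft² ÷ 0.092903 m²/ft² = 32108.8 W/m²
32108.8 W/m² ÷ 1.35582 W/ft·lbf/s = 23682.2 ft·lbf/s/m²

2.368×10⁴ ft·lbf/s/m²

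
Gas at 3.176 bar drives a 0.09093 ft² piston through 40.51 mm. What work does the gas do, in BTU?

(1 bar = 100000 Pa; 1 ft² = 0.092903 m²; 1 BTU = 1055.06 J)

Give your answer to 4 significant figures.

3.176 bar → 317600 Pa
0.09093 ft² → 0.00844767 m²
F = P × A = 317600 × 0.00844767 = 2682.98 N
40.51 mm → 0.04051 m
W = F × d = 2682.98 × 0.04051 = 108.688 J
In BTU: 108.688 / 1055.06 = 0.103016 BTU

0.1030 BTU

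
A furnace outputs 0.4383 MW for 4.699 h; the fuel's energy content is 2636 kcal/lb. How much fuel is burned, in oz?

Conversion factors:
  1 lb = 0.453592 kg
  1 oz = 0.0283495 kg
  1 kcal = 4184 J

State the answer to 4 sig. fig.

0.4383 MW → 438300 W
4.699 h → 16916.4 s
E = P × t = 438300 × 16916.4 = 7.41446×10⁹ J
2636 kcal/lb → 2.43149×10⁷ J/kg
m = E / e_s = 7.41446×10⁹ / 2.43149×10⁷ = 304.935 kg
In oz: 304.935 / 0.0283495 = 10756.3 oz

1.076×10⁴ oz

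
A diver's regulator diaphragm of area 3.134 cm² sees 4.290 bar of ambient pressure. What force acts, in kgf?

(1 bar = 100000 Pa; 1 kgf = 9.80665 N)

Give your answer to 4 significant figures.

13.71 kgf

4.290 bar × 100000 → 429000 Pa
3.134 cm² × 0.0001 → 3.134×10⁻⁴ m²
F = P × A = 429000 Pa × 3.134×10⁻⁴ m² = 134.449 N
134.449 N ÷ (9.80665 N/kgf) = 13.71 kgf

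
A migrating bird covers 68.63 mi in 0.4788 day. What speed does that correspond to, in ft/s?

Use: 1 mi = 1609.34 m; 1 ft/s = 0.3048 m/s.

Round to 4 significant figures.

68.63 mi × 1609.34 = 110449 m
0.4788 day × 86400 = 41368.3 s
v = d / t = 110449 m / 41368.3 s = 2.66989 m/s
2.66989 m/s ÷ (0.3048 m/s/ft/s) = 8.75948 ft/s

8.759 ft/s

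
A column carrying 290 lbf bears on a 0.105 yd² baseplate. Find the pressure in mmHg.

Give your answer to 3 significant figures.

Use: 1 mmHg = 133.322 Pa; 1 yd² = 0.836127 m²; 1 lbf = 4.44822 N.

110 mmHg

290 lbf × 4.44822 = 1289.98 N
0.105 yd² × 0.836127 = 0.0877933 m²
P = F / A = 1289.98 N / 0.0877933 m² = 14693.4 Pa
14693.4 Pa ÷ (133.322 Pa/mmHg) = 110.21 mmHg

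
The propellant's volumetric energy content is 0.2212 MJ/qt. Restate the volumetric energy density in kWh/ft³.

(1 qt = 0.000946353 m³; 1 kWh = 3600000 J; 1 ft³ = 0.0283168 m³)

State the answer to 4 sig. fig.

1.839 kWh/ft³

0.2212 MJ/qt × 1000000 J/MJ ÷ 0.000946353 m³/qt = 2.33739×10⁸ J/m³
2.33739×10⁸ J/m³ ÷ 3600000 J/kWh × 0.0283168 m³/ft³ = 1.83854 kWh/ft³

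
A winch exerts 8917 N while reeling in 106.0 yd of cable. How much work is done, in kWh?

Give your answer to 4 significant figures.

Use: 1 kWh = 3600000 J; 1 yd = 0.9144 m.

106.0 yd × 0.9144 → 96.9264 m
W = F × d = 8917 N × 96.9264 m = 864293 J
864293 J ÷ (3600000 J/kWh) = 0.240081 kWh

0.2401 kWh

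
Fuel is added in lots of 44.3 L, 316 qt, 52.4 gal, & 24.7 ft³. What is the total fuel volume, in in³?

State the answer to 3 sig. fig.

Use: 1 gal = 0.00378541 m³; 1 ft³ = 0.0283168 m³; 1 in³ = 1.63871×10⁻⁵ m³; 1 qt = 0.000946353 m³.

7.57×10⁴ in³

44.3 L × 0.001 = 0.0443 m³
316 qt × 0.000946353 = 0.299048 m³
52.4 gal × 0.00378541 = 0.198355 m³
24.7 ft³ × 0.0283168 = 0.699425 m³
Sum: 0.0443 + 0.299048 + 0.198355 + 0.699425 = 1.24113 m³
In in³: 1.24113 / 1.63871×10⁻⁵ = 75738.2 in³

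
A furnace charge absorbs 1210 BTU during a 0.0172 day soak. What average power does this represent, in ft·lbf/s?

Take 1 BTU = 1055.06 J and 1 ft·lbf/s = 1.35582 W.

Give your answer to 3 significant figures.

634 ft·lbf/s

1210 BTU × 1055.06 = 1.27662×10⁶ J
0.0172 day × 86400 = 1486.08 s
P = E / t = 1.27662×10⁶ J / 1486.08 s = 859.052 W
859.052 W ÷ (1.35582 W/ft·lbf/s) = 633.603 ft·lbf/s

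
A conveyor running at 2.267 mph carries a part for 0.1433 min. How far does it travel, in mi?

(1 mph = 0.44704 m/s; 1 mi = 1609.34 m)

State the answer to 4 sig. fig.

0.005414 mi

2.267 mph × 0.44704 → 1.01344 m/s
0.1433 min × 60 → 8.598 s
d = v × t = 1.01344 m/s × 8.598 s = 8.71356 m
8.71356 m ÷ (1609.34 m/mi) = 0.00541437 mi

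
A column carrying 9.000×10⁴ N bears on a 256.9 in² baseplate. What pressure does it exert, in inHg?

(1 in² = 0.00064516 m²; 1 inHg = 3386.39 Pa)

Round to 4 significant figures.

256.9 in² × 0.00064516 → 0.165742 m²
P = F / A = 90000 N / 0.165742 m² = 543013 Pa
543013 Pa ÷ (3386.39 Pa/inHg) = 160.352 inHg

160.4 inHg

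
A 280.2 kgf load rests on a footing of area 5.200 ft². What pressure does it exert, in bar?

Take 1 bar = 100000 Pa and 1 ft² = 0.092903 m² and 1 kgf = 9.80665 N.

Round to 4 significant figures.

280.2 kgf × 9.80665 → 2747.82 N
5.200 ft² × 0.092903 → 0.483096 m²
P = F / A = 2747.82 N / 0.483096 m² = 5687.94 Pa
5687.94 Pa ÷ (100000 Pa/bar) = 0.0568794 bar

0.05688 bar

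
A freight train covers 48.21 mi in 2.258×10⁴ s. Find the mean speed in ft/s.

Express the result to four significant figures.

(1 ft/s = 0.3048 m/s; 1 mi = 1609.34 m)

48.21 mi × 1609.34 → 77586.3 m
v = d / t = 77586.3 m / 22580 s = 3.43606 m/s
3.43606 m/s ÷ (0.3048 m/s/ft/s) = 11.2732 ft/s

11.27 ft/s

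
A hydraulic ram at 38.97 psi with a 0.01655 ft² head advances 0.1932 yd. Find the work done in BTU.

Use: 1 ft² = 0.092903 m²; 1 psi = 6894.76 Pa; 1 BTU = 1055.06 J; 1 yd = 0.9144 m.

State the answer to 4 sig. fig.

38.97 psi → 268689 Pa
0.01655 ft² → 0.00153754 m²
F = P × A = 268689 × 0.00153754 = 413.12 N
0.1932 yd → 0.176662 m
W = F × d = 413.12 × 0.176662 = 72.9826 J
In BTU: 72.9826 / 1055.06 = 0.0691739 BTU

0.06917 BTU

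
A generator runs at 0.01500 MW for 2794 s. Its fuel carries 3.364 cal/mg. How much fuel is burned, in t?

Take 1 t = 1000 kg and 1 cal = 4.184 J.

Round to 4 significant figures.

0.002978 t

0.01500 MW → 15000 W
E = P × t = 15000 × 2794 = 4.191×10⁷ J
3.364 cal/mg → 1.4075×10⁷ J/kg
m = E / e_s = 4.191×10⁷ / 1.4075×10⁷ = 2.97762 kg
In t: 2.97762 / 1000 = 0.00297762 t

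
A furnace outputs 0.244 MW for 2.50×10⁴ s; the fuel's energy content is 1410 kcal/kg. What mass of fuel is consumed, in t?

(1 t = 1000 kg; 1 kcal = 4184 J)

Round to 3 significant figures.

0.244 MW → 244000 W
E = P × t = 244000 × 25000 = 6.1×10⁹ J
1410 kcal/kg → 5.89944×10⁶ J/kg
m = E / e_s = 6.1×10⁹ / 5.89944×10⁶ = 1034 kg
In t: 1034 / 1000 = 1.034 t

1.03 t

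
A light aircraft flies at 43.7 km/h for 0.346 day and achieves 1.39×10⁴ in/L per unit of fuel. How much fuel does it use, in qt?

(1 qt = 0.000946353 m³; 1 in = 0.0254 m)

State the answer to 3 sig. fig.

43.7 km/h → 12.1389 m/s
0.346 day → 29894.4 s
d = v × t = 12.1389 × 29894.4 = 362885 m
1.39×10⁴ in/L → 353060 m/m³
V = d / (distance per unit fuel) = 362885 / 353060 = 1.02783 m³
In qt: 1.02783 / 0.000946353 = 1086.1 qt

1090 qt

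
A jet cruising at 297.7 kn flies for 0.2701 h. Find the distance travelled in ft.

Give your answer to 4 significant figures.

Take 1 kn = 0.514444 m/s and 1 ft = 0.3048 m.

4.886×10⁵ ft

297.7 kn × 0.514444 → 153.15 m/s
0.2701 h × 3600 → 972.36 s
d = v × t = 153.15 m/s × 972.36 s = 148917 m
148917 m ÷ (0.3048 m/ft) = 488573 ft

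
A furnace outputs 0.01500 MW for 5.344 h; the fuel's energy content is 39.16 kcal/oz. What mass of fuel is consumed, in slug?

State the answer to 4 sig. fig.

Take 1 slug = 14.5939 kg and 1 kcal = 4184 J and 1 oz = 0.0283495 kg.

0.01500 MW → 15000 W
5.344 h → 19238.4 s
E = P × t = 15000 × 19238.4 = 2.88576×10⁸ J
39.16 kcal/oz → 5.77948×10⁶ J/kg
m = E / e_s = 2.88576×10⁸ / 5.77948×10⁶ = 49.9311 kg
In slug: 49.9311 / 14.5939 = 3.42137 slug

3.421 slug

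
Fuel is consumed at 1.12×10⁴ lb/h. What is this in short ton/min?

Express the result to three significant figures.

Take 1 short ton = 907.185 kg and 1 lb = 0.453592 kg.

0.0933 short ton/min

1.12×10⁴ lb/h × 0.453592 kg/lb ÷ 3600 s/h = 1.41118 kg/s
1.41118 kg/s ÷ 907.185 kg/short ton × 60 s/min = 0.0933336 short ton/min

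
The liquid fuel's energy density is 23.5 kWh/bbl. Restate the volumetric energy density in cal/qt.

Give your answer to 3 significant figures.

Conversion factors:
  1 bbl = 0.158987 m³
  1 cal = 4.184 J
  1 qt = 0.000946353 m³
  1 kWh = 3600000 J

1.20×10⁵ cal/qt

23.5 kWh/bbl × 3600000 J/kWh ÷ 0.158987 m³/bbl = 5.32119×10⁸ J/m³
5.32119×10⁸ J/m³ ÷ 4.184 J/cal × 0.000946353 m³/qt = 120357 cal/qt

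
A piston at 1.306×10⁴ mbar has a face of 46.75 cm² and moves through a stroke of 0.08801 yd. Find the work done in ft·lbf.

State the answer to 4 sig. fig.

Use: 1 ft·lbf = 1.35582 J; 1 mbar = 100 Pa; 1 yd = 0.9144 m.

1.306×10⁴ mbar → 1.306×10⁶ Pa
46.75 cm² → 0.004675 m²
F = P × A = 1.306×10⁶ × 0.004675 = 6105.55 N
0.08801 yd → 0.0804763 m
W = F × d = 6105.55 × 0.0804763 = 491.352 J
In ft·lbf: 491.352 / 1.35582 = 362.402 ft·lbf

362.4 ft·lbf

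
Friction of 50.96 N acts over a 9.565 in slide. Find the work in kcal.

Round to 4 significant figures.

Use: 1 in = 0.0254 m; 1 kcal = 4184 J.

9.565 in × 0.0254 → 0.242951 m
W = F × d = 50.96 N × 0.242951 m = 12.3808 J
12.3808 J ÷ (4184 J/kcal) = 0.00295908 kcal

0.002959 kcal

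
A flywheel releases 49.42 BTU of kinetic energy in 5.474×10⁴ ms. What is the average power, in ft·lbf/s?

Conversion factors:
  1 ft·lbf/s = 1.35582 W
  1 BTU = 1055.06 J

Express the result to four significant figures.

49.42 BTU × 1055.06 = 52141.1 J
5.474×10⁴ ms × 0.001 = 54.74 s
P = E / t = 52141.1 J / 54.74 s = 952.523 W
952.523 W ÷ (1.35582 W/ft·lbf/s) = 702.544 ft·lbf/s

702.5 ft·lbf/s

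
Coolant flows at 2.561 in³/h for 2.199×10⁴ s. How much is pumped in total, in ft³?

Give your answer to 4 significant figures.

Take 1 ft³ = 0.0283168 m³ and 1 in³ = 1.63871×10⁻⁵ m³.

2.561 in³/h → 1.16576×10⁻⁸ m³/s
V = Q × t = 1.16576×10⁻⁸ × 21990 = 2.56351×10⁻⁴ m³
In ft³: 2.56351×10⁻⁴ / 0.0283168 = 0.00905297 ft³

0.009053 ft³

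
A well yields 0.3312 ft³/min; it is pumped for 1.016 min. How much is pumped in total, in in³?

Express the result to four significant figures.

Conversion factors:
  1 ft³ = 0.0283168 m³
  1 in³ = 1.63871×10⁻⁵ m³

581.5 in³

0.3312 ft³/min → 1.56309×10⁻⁴ m³/s
1.016 min → 60.96 s
V = Q × t = 1.56309×10⁻⁴ × 60.96 = 0.0095286 m³
In in³: 0.0095286 / 1.63871×10⁻⁵ = 581.47 in³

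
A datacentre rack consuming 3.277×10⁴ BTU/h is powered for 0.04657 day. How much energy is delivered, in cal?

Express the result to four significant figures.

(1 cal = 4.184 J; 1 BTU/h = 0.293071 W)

3.277×10⁴ BTU/h × 0.293071 → 9603.94 W
0.04657 day × 86400 → 4023.65 s
E = P × t = 9603.94 W × 4023.65 s = 3.86429×10⁷ J
3.86429×10⁷ J ÷ (4.184 J/cal) = 9.23587×10⁶ cal

9.236×10⁶ cal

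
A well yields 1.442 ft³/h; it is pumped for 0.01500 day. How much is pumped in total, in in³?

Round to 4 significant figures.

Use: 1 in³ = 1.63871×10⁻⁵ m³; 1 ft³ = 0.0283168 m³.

897.0 in³

1.442 ft³/h → 1.13425×10⁻⁵ m³/s
0.01500 day → 1296 s
V = Q × t = 1.13425×10⁻⁵ × 1296 = 0.0146999 m³
In in³: 0.0146999 / 1.63871×10⁻⁵ = 897.041 in³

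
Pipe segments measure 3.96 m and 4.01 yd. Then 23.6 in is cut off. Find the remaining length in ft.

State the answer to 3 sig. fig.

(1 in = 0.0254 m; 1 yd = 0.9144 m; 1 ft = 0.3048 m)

3.96 m (already m)
4.01 yd × 0.9144 = 3.66674 m
23.6 in × 0.0254 = 0.59944 m
Sum: 3.96 + 3.66674 − 0.59944 = 7.0273 m
In ft: 7.0273 / 0.3048 = 23.0554 ft

23.1 ft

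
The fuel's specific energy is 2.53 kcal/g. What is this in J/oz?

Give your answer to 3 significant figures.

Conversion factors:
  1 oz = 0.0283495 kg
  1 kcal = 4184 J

3.00×10⁵ J/oz

2.53 kcal/g × 4184 J/kcal ÷ 0.001 kg/g = 1.05855×10⁷ J/kg
1.05855×10⁷ J/kg × 0.0283495 kg/oz = 300094 J/oz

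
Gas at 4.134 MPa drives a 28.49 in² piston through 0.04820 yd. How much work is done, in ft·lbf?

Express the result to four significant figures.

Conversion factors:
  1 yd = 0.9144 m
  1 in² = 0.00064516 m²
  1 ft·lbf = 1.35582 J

4.134 MPa → 4.134×10⁶ Pa
28.49 in² → 0.0183806 m²
F = P × A = 4.134×10⁶ × 0.0183806 = 75985.4 N
0.04820 yd → 0.0440741 m
W = F × d = 75985.4 × 0.0440741 = 3348.99 J
In ft·lbf: 3348.99 / 1.35582 = 2470.08 ft·lbf

2470 ft·lbf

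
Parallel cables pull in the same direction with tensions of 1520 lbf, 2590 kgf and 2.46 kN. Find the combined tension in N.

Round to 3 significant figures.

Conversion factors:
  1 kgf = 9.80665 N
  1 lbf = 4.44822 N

1520 lbf × 4.44822 = 6761.29 N
2590 kgf × 9.80665 = 25399.2 N
2.46 kN × 1000 = 2460 N
Total: 6761.29 + 25399.2 + 2460 = 34620.5 N

3.46×10⁴ N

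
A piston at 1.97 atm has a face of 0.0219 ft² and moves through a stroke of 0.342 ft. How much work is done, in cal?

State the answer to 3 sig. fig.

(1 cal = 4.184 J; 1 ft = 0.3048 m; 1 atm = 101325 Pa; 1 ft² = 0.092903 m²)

1.97 atm → 199610 Pa
0.0219 ft² → 0.00203458 m²
F = P × A = 199610 × 0.00203458 = 406.123 N
0.342 ft → 0.104242 m
W = F × d = 406.123 × 0.104242 = 42.3351 J
In cal: 42.3351 / 4.184 = 10.1183 cal

10.1 cal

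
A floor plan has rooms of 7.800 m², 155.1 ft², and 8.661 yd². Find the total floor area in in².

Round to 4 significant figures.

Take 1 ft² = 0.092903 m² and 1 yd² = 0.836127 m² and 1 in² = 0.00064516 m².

4.565×10⁴ in²

7.800 m² (already m²)
155.1 ft² × 0.092903 → 14.4093 m²
8.661 yd² × 0.836127 → 7.2417 m²
Total: 7.8 + 14.4093 + 7.2417 = 29.451 m²
In in²: 29.451 / 0.00064516 = 45649.1 in²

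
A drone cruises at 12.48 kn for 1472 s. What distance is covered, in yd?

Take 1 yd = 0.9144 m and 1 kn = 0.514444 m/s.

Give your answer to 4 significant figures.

1.034×10⁴ yd

12.48 kn × 0.514444 → 6.42026 m/s
d = v × t = 6.42026 m/s × 1472 s = 9450.62 m
9450.62 m ÷ (0.9144 m/yd) = 10335.3 yd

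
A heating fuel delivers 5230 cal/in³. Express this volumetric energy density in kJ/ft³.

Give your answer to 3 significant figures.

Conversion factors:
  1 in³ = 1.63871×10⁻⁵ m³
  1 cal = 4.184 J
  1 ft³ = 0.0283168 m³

3.78×10⁴ kJ/ft³

5230 cal/in³ × 4.184 J/cal ÷ 1.63871×10⁻⁵ m³/in³ = 1.33534×10⁹ J/m³
1.33534×10⁹ J/m³ ÷ 1000 J/kJ × 0.0283168 m³/ft³ = 37812.6 kJ/ft³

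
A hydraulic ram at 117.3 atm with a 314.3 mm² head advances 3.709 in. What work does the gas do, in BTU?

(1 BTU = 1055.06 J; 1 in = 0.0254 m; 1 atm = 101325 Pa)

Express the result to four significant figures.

0.3336 BTU

117.3 atm → 1.18854×10⁷ Pa
314.3 mm² → 3.143×10⁻⁴ m²
F = P × A = 1.18854×10⁷ × 3.143×10⁻⁴ = 3735.58 N
3.709 in → 0.0942086 m
W = F × d = 3735.58 × 0.0942086 = 351.924 J
In BTU: 351.924 / 1055.06 = 0.333558 BTU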